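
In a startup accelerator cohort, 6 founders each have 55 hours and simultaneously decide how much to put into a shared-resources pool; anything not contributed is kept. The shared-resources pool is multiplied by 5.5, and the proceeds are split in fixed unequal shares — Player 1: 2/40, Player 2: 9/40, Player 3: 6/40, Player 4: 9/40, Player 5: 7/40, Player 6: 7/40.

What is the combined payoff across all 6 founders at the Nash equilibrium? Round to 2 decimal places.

825.00 hours

Player j's private return per contributed unit is 5.5 × (j's share). Contributing is weakly dominant for j when that share is at least 1/5.5 = 0.1818, and contributing 0 is dominant otherwise.
Player 2 and Player 4 clear that bar, contributing 55 each; the remaining 4 contribute 0. Total contributed: 110.
The shared-resources pool pays out 5.5 × 110 = 605.00 in total (split across the unequal shares, but the aggregate is all that matters for the group sum).
The 4 free-riders keep 55 each, adding 220. Group total = 220 + 605.00 = 825.00.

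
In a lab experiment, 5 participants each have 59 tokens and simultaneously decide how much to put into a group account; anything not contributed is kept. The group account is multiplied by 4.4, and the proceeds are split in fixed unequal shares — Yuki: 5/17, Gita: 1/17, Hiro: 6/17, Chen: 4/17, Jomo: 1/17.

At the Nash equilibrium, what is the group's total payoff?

Player j's private return per contributed unit is 4.4 × (j's share). Contributing is weakly dominant for j when that share is at least 1/4.4 = 0.2273, and contributing 0 is dominant otherwise.
The shares above 0.2273 belong to Yuki, Hiro and Chen, contributing 59 each; the remaining 2 contribute 0. Total contributed: 177.
The group account pays out 4.4 × 177 = 778.80 in total (split across the unequal shares, but the aggregate is all that matters for the group sum).
The 2 free-riders keep 59 each, adding 118. Group total = 118 + 778.80 = 896.80.

896.80 tokens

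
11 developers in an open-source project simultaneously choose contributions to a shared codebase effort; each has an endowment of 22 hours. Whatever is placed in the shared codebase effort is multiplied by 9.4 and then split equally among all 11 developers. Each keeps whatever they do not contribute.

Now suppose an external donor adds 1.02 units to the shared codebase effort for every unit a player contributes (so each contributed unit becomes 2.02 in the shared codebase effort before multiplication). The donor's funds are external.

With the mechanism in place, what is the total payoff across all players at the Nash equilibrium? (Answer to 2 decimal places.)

With the mechanism, a contributed unit returns 9.4 × 2.02 / 11 = 1.7262 per unit of net cost to the contributor — now above 1 — so contributing fully is weakly dominant for every player.
At the Nash equilibrium everyone contributes 22. Group total payoff = 9.4 × 2.02 × 242 = 4595.10.

4595.10 hours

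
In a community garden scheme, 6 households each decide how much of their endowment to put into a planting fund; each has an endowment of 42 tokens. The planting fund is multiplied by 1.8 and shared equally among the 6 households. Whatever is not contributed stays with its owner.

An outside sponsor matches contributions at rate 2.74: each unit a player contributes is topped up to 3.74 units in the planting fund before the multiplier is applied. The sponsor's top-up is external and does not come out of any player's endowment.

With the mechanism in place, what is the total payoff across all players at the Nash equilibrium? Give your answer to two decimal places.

1696.46 tokens

Under the mechanism each unit contributed yields 1.8 × 3.74 / 6 = 1.1220 back to its contributor per unit of net cost, which exceeds 1, making full contribution the dominant choice for everyone.
So the Nash equilibrium is full contribution by all 6; the group earns 1.8 × 3.74 × 252 = 1696.46.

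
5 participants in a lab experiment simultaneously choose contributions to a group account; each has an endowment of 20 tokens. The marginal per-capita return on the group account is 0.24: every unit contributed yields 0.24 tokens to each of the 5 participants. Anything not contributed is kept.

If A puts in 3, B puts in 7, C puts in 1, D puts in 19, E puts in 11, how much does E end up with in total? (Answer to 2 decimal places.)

18.84 tokens

Total contributed: 3 + 7 + 1 + 19 + 11 = 41.
Each receives 0.24 × 41 = 9.84 from the group account.
E keeps 20 − 11 = 9, so E's payoff is 9 + 9.84 = 18.84.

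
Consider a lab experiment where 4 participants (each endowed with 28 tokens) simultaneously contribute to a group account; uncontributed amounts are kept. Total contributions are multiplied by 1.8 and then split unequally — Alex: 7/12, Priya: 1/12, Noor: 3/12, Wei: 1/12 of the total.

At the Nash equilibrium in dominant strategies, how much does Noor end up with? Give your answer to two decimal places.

40.60 tokens

For player j, contributing a unit is worthwhile iff 1.8 × (j's share) ≥ 1, i.e. iff j's share is at least 0.5556.
The only share above 0.5556 is Alex's 7/12, contributing 28; the remaining 3 contribute 0. Total contributed: 28.
Noor keeps 28 and receives 1.8 × 28 × 3/12 = 12.60 from the group account, for a payoff of 40.60.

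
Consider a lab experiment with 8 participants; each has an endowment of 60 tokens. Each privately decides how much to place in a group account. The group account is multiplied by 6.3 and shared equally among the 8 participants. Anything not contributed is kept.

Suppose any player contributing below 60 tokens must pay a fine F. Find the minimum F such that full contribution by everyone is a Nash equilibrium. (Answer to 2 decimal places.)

Given the others contribute fully, the best deviation is to contribute 0 (any partial contribution still incurs the fine and gives up units whose private return 0.7875 is below 1).
Deviating from 60 to 0 saves 60 tokens but forfeits the deviator's share of the drop in the group account: 6.3/8 × 60 = 47.25.
So the deviation gain is 60 − 47.25 = 12.75, and the fine must be at least 12.75 tokens to wipe it out.

12.75 tokens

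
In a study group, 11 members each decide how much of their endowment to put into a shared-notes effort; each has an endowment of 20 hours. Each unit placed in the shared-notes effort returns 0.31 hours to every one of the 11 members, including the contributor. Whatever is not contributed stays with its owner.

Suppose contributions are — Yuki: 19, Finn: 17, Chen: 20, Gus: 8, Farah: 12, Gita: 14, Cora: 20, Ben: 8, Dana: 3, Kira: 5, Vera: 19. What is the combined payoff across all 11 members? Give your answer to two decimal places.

569.45 hours

Total contributed: 19 + 17 + 20 + 8 + 12 + 14 + 20 + 8 + 3 + 5 + 19 = 145; total kept: 11 × 20 − 145 = 75.
The shared-notes effort pays out 0.31 × 11 × 145 = 494.45 in aggregate.
Group total = 75 + 494.45 = 569.45.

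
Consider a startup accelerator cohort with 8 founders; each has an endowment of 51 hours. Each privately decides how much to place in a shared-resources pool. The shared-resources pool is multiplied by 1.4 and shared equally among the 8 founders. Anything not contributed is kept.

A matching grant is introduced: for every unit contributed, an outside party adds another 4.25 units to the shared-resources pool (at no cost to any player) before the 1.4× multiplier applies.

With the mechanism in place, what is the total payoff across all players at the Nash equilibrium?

408.00 hours

The effective private return is 1.4 × 5.25 / 8 = 0.9188, which is still under 1, so the mechanism doesn't change anyone's dominant strategy: zero contribution.
At the Nash equilibrium no one contributes; group total payoff = 8 × 51 = 408.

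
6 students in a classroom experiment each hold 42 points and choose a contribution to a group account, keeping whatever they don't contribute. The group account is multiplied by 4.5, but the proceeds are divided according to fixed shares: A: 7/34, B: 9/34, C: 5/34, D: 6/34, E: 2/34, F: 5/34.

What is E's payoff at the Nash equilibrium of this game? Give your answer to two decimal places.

53.12 points

For player j, contributing a unit is worthwhile iff 4.5 × (j's share) ≥ 1, i.e. iff j's share is at least 0.2222.
Only B (9/34) clears that bar, contributing 42; the remaining 5 contribute 0. Total contributed: 42.
E keeps 42 and receives 4.5 × 42 × 2/34 = 11.12 from the group account, for a payoff of 53.12.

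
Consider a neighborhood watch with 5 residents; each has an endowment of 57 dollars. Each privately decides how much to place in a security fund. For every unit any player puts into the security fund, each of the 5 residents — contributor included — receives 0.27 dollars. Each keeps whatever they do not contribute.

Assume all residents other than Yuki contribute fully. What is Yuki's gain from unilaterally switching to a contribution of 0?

Switching from a contribution of 57 to 0 lets Yuki keep an extra 57 dollars, but lowers the security fund by 57, which costs Yuki their own share of that drop: 0.27 × 57 = 15.39.
Net gain = 57 − 15.39 = 41.61. The private return per contributed unit (0.27) is below 1, so free-riding is indeed the best response regardless of what the others do.

41.61 dollars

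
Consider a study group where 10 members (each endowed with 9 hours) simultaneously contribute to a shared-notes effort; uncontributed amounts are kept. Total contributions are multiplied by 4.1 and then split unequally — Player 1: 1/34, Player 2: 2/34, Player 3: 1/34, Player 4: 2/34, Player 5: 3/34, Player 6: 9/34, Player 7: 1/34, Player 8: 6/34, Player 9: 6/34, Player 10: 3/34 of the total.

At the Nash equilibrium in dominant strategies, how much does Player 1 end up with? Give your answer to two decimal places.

10.09 hours

Each unit j contributes comes back to j as 4.1 × (j's share), so j prefers to contribute only if that share exceeds 1/4.1 = 0.2439; otherwise keeping the unit dominates.
The only share above 0.2439 is Player 6's 9/34, contributing 9; the remaining 9 contribute 0. Total contributed: 9.
Player 1 keeps 9 and receives 4.1 × 9 × 1/34 = 1.09 from the shared-notes effort, for a payoff of 10.09.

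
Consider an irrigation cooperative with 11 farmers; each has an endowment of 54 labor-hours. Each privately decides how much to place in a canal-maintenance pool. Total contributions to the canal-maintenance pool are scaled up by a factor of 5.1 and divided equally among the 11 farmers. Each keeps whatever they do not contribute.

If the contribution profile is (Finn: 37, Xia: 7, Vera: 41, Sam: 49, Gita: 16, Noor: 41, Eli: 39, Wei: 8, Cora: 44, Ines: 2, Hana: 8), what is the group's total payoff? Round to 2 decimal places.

Total contributed: 37 + 7 + 41 + 49 + 16 + 41 + 39 + 8 + 44 + 2 + 8 = 292; total kept: 11 × 54 − 292 = 302.
The canal-maintenance pool pays out 5.1 × 292 = 1489.20 in aggregate.
Group total = 302 + 1489.20 = 1791.20.

1791.20 labor-hours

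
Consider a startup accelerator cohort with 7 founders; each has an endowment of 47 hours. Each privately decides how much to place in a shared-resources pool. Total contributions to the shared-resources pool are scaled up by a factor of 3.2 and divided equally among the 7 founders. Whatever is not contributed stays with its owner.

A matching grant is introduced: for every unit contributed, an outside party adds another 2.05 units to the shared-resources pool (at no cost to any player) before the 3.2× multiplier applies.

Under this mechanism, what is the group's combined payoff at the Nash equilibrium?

Under the mechanism each unit contributed yields 3.2 × 3.05 / 7 = 1.3943 back to its contributor per unit of net cost, which exceeds 1, making full contribution the dominant choice for everyone.
So the Nash equilibrium is full contribution by all 7; the group earns 3.2 × 3.05 × 329 = 3211.04.

3211.04 hours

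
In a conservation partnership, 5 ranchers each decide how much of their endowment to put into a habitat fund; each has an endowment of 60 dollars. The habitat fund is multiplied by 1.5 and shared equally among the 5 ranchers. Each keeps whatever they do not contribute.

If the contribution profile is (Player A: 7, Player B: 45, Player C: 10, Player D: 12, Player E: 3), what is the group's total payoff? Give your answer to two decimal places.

338.50 dollars

Total contributed: 7 + 45 + 10 + 12 + 3 = 77; total kept: 5 × 60 − 77 = 223.
The habitat fund pays out 1.5 × 77 = 115.50 in aggregate.
Group total = 223 + 115.50 = 338.50.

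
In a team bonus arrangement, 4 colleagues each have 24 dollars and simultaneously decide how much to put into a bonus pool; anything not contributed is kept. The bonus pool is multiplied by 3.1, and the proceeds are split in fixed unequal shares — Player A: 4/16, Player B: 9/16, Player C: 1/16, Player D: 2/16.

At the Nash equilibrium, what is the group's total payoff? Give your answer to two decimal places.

Each unit j contributes comes back to j as 3.1 × (j's share), so j prefers to contribute only if that share exceeds 1/3.1 = 0.3226; otherwise keeping the unit dominates.
Only Player B (9/16) clears that bar, contributing 24; the remaining 3 contribute 0. Total contributed: 24.
The bonus pool pays out 3.1 × 24 = 74.40 in total (split across the unequal shares, but the aggregate is all that matters for the group sum).
The 3 free-riders keep 24 each, adding 72. Group total = 72 + 74.40 = 146.40.

146.40 dollars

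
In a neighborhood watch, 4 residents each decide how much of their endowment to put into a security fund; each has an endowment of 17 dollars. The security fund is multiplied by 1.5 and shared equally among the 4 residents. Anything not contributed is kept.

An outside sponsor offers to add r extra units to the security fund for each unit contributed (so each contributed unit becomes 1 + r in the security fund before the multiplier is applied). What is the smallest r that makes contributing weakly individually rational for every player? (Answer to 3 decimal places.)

1.667

With matching at rate r, one contributed unit becomes (1 + r) in the security fund and returns 1.5 × (1 + r) / 4 to the contributor.
Setting this equal to 1: 1 + r = 4/1.5 = 2.6667.
So the minimum matching rate is r = 2.6667 − 1 = 1.667.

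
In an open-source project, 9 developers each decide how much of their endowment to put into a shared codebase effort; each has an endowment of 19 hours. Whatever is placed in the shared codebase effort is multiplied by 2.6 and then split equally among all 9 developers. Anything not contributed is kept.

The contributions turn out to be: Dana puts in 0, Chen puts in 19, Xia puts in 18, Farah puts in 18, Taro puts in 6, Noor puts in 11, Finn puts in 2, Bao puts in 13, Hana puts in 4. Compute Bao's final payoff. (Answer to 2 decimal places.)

32.29 hours

Total contributed: 0 + 19 + 18 + 18 + 6 + 11 + 2 + 13 + 4 = 91.
Each receives 2.6 × 91 / 9 = 26.29 from the shared codebase effort.
Bao keeps 19 − 13 = 6, so Bao's payoff is 6 + 26.29 = 32.29.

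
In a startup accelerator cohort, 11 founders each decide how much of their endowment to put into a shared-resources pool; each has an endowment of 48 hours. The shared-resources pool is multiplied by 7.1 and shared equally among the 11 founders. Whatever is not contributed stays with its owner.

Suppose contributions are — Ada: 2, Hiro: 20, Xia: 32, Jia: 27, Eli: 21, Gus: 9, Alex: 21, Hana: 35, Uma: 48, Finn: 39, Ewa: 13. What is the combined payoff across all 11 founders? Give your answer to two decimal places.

2156.70 hours

Total contributed: 2 + 20 + 32 + 27 + 21 + 9 + 21 + 35 + 48 + 39 + 13 = 267; total kept: 11 × 48 − 267 = 261.
The shared-resources pool pays out 7.1 × 267 = 1895.70 in aggregate.
Group total = 261 + 1895.70 = 2156.70.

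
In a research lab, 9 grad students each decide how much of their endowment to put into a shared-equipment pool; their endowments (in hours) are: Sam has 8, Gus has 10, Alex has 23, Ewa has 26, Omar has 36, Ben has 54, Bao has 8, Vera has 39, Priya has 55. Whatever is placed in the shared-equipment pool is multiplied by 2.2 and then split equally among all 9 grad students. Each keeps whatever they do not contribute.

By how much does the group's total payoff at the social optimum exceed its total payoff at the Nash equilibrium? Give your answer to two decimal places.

The private return per contributed unit is 2.2/9 = 0.2444 < 1 for every player regardless of endowment, so the Nash equilibrium is zero contribution and the group total is Σ E_j = 8 + 10 + 23 + 26 + 36 + 54 + 8 + 39 + 55 = 259.
Each contributed unit returns 2.200 to the group, so the social optimum is full contribution by everyone: group total = 2.200 × 259 = 569.80.
Efficiency loss = (2.200 − 1) × 259 = 310.80.

310.80 hours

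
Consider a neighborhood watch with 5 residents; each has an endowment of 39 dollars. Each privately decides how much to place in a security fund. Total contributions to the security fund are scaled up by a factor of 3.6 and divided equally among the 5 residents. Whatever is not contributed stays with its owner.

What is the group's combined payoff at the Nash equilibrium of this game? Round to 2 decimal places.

Each contributed unit returns 3.6/5 = 0.7200 to its contributor — below 1 — so contributing 0 is dominant for every player. At the Nash equilibrium everyone keeps their 39, and the group total is 5 × 39 = 195.

195.00 dollars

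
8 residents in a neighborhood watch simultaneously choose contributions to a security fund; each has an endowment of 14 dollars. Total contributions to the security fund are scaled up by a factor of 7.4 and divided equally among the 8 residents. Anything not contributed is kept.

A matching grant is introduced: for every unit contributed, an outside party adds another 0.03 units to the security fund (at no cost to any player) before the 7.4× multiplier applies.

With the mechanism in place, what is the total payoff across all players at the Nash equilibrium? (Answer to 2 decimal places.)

The effective private return is 7.4 × 1.03 / 8 = 0.9528, which is still under 1, so the mechanism doesn't change anyone's dominant strategy: zero contribution.
At the Nash equilibrium no one contributes; group total payoff = 8 × 14 = 112.

112.00 dollars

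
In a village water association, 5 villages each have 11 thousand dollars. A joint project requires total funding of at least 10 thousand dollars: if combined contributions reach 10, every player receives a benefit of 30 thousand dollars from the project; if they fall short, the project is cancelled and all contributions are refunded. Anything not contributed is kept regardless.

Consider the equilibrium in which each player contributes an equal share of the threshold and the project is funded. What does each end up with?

39 thousand dollars

Equal share of the threshold: 10/5 = 2.
At this profile no one gains by cutting their contribution: any cut drops the total below 10, the project is cancelled, contributions are refunded, and the deviator ends with 11, which is less than 11 − 2 + 30 = 39. Contributing more than 2 just wastes the excess. So contributing exactly 2 is a best response.
Each player's payoff: 11 − 2 + 30 = 39.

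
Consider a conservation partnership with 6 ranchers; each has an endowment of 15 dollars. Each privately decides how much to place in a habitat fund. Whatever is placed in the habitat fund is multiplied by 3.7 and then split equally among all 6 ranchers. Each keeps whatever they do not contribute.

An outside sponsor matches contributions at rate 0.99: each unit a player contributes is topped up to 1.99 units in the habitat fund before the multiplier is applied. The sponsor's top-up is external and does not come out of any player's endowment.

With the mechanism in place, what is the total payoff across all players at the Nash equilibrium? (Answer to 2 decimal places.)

662.67 dollars

Under the mechanism each unit contributed yields 3.7 × 1.99 / 6 = 1.2272 back to its contributor per unit of net cost, which exceeds 1, making full contribution the dominant choice for everyone.
At the Nash equilibrium everyone contributes 15. Group total payoff = 3.7 × 1.99 × 90 = 662.67.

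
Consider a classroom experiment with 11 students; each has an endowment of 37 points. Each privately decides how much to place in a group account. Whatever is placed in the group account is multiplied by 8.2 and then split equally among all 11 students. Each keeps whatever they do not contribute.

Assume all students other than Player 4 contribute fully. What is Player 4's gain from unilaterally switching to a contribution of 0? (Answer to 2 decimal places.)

9.42 points

Switching from a contribution of 37 to 0 lets Player 4 keep an extra 37 points, but lowers the group account by 37, which costs Player 4 their own share of that drop: 8.2/11 × 37 = 27.58.
Net gain = 37 − 27.58 = 9.42. The private return per contributed unit (0.7455) is below 1, so free-riding is indeed the best response regardless of what the others do.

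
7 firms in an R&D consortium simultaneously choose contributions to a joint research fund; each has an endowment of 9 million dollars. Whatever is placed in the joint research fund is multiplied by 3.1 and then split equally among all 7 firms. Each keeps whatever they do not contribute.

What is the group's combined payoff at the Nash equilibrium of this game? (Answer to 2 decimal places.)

63.00 million dollars

Each contributed unit returns 3.1/7 = 0.4429 to its contributor — below 1 — so contributing 0 is dominant for every player. At the Nash equilibrium everyone keeps their 9, and the group total is 7 × 9 = 63.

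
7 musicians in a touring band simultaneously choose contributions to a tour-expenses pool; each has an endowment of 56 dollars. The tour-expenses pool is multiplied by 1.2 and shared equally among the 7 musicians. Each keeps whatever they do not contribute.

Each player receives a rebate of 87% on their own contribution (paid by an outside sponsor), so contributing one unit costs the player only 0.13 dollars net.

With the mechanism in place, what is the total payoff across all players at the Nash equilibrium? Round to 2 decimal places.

811.44 dollars

The effective private return per unit is now (1.2/7) / 0.13 = 1.3187 > 1, so every player's dominant strategy flips to full contribution.
So the Nash equilibrium is full contribution by all 7; the group earns 7 × (56 × 0.87 + 1.2 × 56) = 811.44.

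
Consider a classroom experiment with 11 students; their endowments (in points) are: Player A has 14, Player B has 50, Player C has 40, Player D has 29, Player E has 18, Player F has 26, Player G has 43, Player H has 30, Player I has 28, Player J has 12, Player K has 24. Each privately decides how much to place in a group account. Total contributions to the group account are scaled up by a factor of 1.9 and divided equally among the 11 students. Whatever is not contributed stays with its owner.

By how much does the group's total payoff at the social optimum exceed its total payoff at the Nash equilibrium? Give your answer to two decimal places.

282.60 points

The private return per contributed unit is 1.9/11 = 0.1727 < 1 for every player regardless of endowment, so the Nash equilibrium is zero contribution and the group total is Σ E_j = 14 + 50 + 40 + 29 + 18 + 26 + 43 + 30 + 28 + 12 + 24 = 314.
Each contributed unit returns 1.900 to the group, so the social optimum is full contribution by everyone: group total = 1.900 × 314 = 596.60.
Efficiency loss = (1.900 − 1) × 314 = 282.60.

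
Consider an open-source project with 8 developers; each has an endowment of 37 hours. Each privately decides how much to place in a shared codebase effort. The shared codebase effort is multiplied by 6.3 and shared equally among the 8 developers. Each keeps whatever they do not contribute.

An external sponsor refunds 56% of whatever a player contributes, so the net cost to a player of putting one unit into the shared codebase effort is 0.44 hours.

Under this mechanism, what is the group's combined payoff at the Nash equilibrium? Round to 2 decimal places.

2030.56 hours

With the mechanism, a contributed unit returns (6.3/8) / 0.44 = 1.7898 per unit of net cost to the contributor — now above 1 — so contributing fully is weakly dominant for every player.
So the Nash equilibrium is full contribution by all 8; the group earns 8 × (37 × 0.56 + 6.3 × 37) = 2030.56.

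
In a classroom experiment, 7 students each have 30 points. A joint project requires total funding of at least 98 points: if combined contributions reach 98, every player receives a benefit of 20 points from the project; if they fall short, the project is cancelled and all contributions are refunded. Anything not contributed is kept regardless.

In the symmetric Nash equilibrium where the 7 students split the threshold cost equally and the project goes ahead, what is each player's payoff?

36 points

Equal share of the threshold: 98/7 = 14.
At this profile no one gains by cutting their contribution: any cut drops the total below 98, the project is cancelled, contributions are refunded, and the deviator ends with 30, which is less than 30 − 14 + 20 = 36. Contributing more than 14 just wastes the excess. So contributing exactly 14 is a best response.
Each player's payoff: 30 − 14 + 20 = 36.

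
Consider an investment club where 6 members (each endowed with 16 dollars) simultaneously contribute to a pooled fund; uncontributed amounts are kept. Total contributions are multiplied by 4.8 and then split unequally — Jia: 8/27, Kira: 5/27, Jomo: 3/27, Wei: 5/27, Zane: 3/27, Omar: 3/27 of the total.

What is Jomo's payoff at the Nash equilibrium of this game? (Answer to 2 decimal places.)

24.53 dollars

For player j, contributing a unit is worthwhile iff 4.8 × (j's share) ≥ 1, i.e. iff j's share is at least 0.2083.
Jia alone (share 8/27) is above the threshold, contributing 16; the remaining 5 contribute 0. Total contributed: 16.
Jomo keeps 16 and receives 4.8 × 16 × 3/27 = 8.53 from the pooled fund, for a payoff of 24.53.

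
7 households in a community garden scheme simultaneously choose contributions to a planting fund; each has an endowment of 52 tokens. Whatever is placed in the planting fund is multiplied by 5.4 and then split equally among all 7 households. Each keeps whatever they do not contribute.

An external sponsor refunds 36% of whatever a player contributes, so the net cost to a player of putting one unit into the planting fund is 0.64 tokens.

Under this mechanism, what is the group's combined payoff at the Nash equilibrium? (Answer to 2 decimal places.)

With the mechanism, a contributed unit returns (5.4/7) / 0.64 = 1.2054 per unit of net cost to the contributor — now above 1 — so contributing fully is weakly dominant for every player.
So the Nash equilibrium is full contribution by all 7; the group earns 7 × (52 × 0.36 + 5.4 × 52) = 2096.64.

2096.64 tokens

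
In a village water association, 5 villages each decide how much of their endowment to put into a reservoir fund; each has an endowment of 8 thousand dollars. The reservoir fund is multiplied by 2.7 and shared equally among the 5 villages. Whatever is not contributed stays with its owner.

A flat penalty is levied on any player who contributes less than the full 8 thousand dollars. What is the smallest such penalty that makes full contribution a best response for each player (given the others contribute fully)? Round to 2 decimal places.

3.68 thousand dollars

Given the others contribute fully, the best deviation is to contribute 0 (any partial contribution still incurs the fine and gives up units whose private return 0.5400 is below 1).
Deviating from 8 to 0 saves 8 thousand dollars but forfeits the deviator's share of the drop in the reservoir fund: 2.7/5 × 8 = 4.32.
So the deviation gain is 8 − 4.32 = 3.68, and the fine must be at least 3.68 thousand dollars to wipe it out.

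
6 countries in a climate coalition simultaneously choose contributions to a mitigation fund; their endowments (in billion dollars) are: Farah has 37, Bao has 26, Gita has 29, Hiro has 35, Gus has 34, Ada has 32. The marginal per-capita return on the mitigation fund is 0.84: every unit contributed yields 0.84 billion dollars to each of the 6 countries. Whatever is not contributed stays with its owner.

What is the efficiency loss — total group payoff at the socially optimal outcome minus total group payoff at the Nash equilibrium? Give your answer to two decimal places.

The private return per contributed unit is 0.84 < 1 for everyone, so the Nash equilibrium is zero contribution and the group total is Σ E_j = 37 + 26 + 29 + 35 + 34 + 32 = 193.
Each contributed unit returns 5.040 to the group, so the social optimum is full contribution by everyone: group total = 5.040 × 193 = 972.72.
Efficiency loss = (5.040 − 1) × 193 = 779.72.

779.72 billion dollars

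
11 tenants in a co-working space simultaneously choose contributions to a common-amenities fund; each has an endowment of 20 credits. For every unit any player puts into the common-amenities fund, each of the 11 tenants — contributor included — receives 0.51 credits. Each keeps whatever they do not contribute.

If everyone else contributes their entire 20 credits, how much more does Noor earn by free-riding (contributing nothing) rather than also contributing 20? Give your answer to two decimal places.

Switching from a contribution of 20 to 0 lets Noor keep an extra 20 credits, but lowers the common-amenities fund by 20, which costs Noor their own share of that drop: 0.51 × 20 = 10.20.
Net gain = 20 − 10.20 = 9.80. The private return per contributed unit (0.51) is below 1, so free-riding is indeed the best response regardless of what the others do.

9.80 credits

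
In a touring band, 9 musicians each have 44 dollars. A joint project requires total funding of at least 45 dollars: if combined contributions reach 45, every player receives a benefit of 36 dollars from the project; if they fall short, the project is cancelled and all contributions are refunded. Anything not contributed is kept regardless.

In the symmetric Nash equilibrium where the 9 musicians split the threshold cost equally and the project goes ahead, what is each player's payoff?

75 dollars

Equal share of the threshold: 45/9 = 5.
At this profile no one gains by cutting their contribution: any cut drops the total below 45, the project is cancelled, contributions are refunded, and the deviator ends with 44, which is less than 44 − 5 + 36 = 75. Contributing more than 5 just wastes the excess. So contributing exactly 5 is a best response.
Each player's payoff: 44 − 5 + 36 = 75.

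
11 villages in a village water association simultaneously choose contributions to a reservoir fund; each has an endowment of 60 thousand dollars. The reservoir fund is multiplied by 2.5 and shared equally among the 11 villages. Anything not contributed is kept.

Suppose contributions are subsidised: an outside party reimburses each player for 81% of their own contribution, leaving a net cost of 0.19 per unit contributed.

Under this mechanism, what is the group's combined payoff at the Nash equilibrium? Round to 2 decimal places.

Under the mechanism each unit contributed yields (2.5/11) / 0.19 = 1.1962 back to its contributor per unit of net cost, which exceeds 1, making full contribution the dominant choice for everyone.
At the Nash equilibrium everyone contributes 60. Group total payoff = 11 × (60 × 0.81 + 2.5 × 60) = 2184.60.

2184.60 thousand dollars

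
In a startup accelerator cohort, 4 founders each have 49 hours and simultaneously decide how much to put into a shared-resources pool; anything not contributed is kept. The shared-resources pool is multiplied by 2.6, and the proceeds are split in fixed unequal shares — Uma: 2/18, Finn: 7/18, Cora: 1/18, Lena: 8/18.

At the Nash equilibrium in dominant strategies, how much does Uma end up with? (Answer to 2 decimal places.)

77.31 hours

A player with share s gets back 2.6·s per unit contributed, so full contribution is dominant for anyone with s > 1/2.6 = 0.3846 and zero contribution is dominant for anyone below.
Finn and Lena are above the threshold, contributing 49 each; the remaining 2 contribute 0. Total contributed: 98.
Uma keeps 49 and receives 2.6 × 98 × 2/18 = 28.31 from the shared-resources pool, for a payoff of 77.31.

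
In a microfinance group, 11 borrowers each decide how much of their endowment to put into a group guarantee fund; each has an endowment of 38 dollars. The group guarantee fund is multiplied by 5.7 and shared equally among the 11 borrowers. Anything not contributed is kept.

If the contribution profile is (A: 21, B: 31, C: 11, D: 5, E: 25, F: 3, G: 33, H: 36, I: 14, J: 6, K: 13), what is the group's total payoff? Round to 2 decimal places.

Total contributed: 21 + 31 + 11 + 5 + 25 + 3 + 33 + 36 + 14 + 6 + 13 = 198; total kept: 11 × 38 − 198 = 220.
The group guarantee fund pays out 5.7 × 198 = 1128.60 in aggregate.
Group total = 220 + 1128.60 = 1348.60.

1348.60 dollars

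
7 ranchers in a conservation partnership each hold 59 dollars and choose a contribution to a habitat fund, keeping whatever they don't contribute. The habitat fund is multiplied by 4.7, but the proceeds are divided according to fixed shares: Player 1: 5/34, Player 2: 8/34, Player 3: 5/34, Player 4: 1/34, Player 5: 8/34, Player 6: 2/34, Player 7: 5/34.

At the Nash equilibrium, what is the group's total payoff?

A player with share s gets back 4.7·s per unit contributed, so full contribution is dominant for anyone with s > 1/4.7 = 0.2128 and zero contribution is dominant for anyone below.
The shares above 0.2128 belong to Player 2 and Player 5, contributing 59 each; the remaining 5 contribute 0. Total contributed: 118.
The habitat fund pays out 4.7 × 118 = 554.60 in total (split across the unequal shares, but the aggregate is all that matters for the group sum).
The 5 free-riders keep 59 each, adding 295. Group total = 295 + 554.60 = 849.60.

849.60 dollars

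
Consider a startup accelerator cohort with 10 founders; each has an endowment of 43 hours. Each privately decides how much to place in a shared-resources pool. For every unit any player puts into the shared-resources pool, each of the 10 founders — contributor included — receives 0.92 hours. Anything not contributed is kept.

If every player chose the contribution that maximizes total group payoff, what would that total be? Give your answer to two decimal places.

3956.00 hours

Each contributed unit returns 9.200 to the group as a whole (0.92 to each of 10 players), which exceeds 1, so the social optimum is full contribution: group total = 9.200 × 430 = 3956.00.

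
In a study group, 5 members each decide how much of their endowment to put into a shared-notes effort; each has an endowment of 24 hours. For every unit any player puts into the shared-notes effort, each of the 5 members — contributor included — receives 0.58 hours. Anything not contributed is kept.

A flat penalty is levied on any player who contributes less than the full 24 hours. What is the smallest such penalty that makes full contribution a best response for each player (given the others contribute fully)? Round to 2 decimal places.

Given the others contribute fully, the best deviation is to contribute 0 (any partial contribution still incurs the fine and gives up units whose private return 0.58 is below 1).
Deviating from 24 to 0 saves 24 hours but forfeits the deviator's share of the drop in the shared-notes effort: 0.58 × 24 = 13.92.
So the deviation gain is 24 − 13.92 = 10.08, and the fine must be at least 10.08 hours to wipe it out.

10.08 hours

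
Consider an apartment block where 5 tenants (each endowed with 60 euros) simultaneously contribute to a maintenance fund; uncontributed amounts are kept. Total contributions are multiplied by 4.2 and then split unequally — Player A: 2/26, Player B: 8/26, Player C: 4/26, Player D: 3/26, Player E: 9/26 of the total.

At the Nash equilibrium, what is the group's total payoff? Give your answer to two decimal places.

684.00 euros

Player j's private return per contributed unit is 4.2 × (j's share). Contributing is weakly dominant for j when that share is at least 1/4.2 = 0.2381, and contributing 0 is dominant otherwise.
The shares above 0.2381 belong to Player B and Player E, contributing 60 each; the remaining 3 contribute 0. Total contributed: 120.
The maintenance fund pays out 4.2 × 120 = 504.00 in total (split across the unequal shares, but the aggregate is all that matters for the group sum).
The 3 free-riders keep 60 each, adding 180. Group total = 180 + 504.00 = 684.00.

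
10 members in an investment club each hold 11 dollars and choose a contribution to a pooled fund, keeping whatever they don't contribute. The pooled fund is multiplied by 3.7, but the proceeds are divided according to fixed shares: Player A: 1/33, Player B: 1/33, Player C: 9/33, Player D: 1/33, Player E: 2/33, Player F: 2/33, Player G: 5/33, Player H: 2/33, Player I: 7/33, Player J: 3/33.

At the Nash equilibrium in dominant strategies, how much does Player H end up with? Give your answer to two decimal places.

13.47 dollars

Player j's private return per contributed unit is 3.7 × (j's share). Contributing is weakly dominant for j when that share is at least 1/3.7 = 0.2703, and contributing 0 is dominant otherwise.
Only Player C (9/33) clears that bar, contributing 11; the remaining 9 contribute 0. Total contributed: 11.
Player H keeps 11 and receives 3.7 × 11 × 2/33 = 2.47 from the pooled fund, for a payoff of 13.47.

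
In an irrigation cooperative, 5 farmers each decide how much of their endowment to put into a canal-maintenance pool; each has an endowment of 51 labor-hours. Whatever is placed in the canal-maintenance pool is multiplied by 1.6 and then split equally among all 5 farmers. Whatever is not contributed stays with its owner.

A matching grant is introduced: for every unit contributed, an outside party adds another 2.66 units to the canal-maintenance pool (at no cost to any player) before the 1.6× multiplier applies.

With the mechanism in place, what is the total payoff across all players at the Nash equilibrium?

The effective private return per unit is now 1.6 × 3.66 / 5 = 1.1712 > 1, so every player's dominant strategy flips to full contribution.
So the Nash equilibrium is full contribution by all 5; the group earns 1.6 × 3.66 × 255 = 1493.28.

1493.28 labor-hours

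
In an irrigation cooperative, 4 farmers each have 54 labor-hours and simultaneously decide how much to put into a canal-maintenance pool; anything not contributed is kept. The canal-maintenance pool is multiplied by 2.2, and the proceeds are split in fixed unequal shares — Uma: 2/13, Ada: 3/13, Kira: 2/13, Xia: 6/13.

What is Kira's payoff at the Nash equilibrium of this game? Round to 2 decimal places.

72.28 labor-hours

Each unit j contributes comes back to j as 2.2 × (j's share), so j prefers to contribute only if that share exceeds 1/2.2 = 0.4545; otherwise keeping the unit dominates.
Xia alone (share 6/13) is above the threshold, contributing 54; the remaining 3 contribute 0. Total contributed: 54.
Kira keeps 54 and receives 2.2 × 54 × 2/13 = 18.28 from the canal-maintenance pool, for a payoff of 72.28.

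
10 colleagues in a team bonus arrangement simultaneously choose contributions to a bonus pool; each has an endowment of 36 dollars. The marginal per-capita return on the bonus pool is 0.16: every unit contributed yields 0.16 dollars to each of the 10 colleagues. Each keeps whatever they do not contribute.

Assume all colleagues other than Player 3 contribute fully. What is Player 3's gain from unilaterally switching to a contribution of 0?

Switching from a contribution of 36 to 0 lets Player 3 keep an extra 36 dollars, but lowers the bonus pool by 36, which costs Player 3 their own share of that drop: 0.16 × 36 = 5.76.
Net gain = 36 − 5.76 = 30.24. The private return per contributed unit (0.16) is below 1, so free-riding is indeed the best response regardless of what the others do.

30.24 dollars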